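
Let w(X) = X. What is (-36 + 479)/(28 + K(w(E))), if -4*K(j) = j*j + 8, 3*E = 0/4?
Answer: 443/26 ≈ 17.038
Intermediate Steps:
E = 0 (E = (0/4)/3 = (0*(¼))/3 = (⅓)*0 = 0)
K(j) = -2 - j²/4 (K(j) = -(j*j + 8)/4 = -(j² + 8)/4 = -(8 + j²)/4 = -2 - j²/4)
(-36 + 479)/(28 + K(w(E))) = (-36 + 479)/(28 + (-2 - ¼*0²)) = 443/(28 + (-2 - ¼*0)) = 443/(28 + (-2 + 0)) = 443/(28 - 2) = 443/26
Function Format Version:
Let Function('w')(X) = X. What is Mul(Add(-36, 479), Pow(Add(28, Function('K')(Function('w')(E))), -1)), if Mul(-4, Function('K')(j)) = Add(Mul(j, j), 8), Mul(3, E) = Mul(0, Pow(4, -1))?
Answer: Rational(443, 26) ≈ 17.038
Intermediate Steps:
E = 0 (E = Mul(Rational(1, 3), Mul(0, Pow(4, -1))) = Mul(Rational(1, 3), Mul(0, Rational(1, 4))) = Mul(Rational(1, 3), 0) = 0)
Function('K')(j) = Add(-2, Mul(Rational(-1, 4), Pow(j, 2))) (Function('K')(j) = Mul(Rational(-1, 4), Add(Mul(j, j), 8)) = Mul(Rational(-1, 4), Add(Pow(j, 2), 8)) = Mul(Rational(-1, 4), Add(8, Pow(j, 2))) = Add(-2, Mul(Rational(-1, 4), Pow(j, 2))))
Mul(Add(-36, 479), Pow(Add(28, Function('K')(Function('w')(E))), -1)) = Mul(Add(-36, 479), Pow(Add(28, Add(-2, Mul(Rational(-1, 4), Pow(0, 2)))), -1)) = Mul(443, Pow(Add(28, Add(-2, Mul(Rational(-1, 4), 0))), -1)) = Mul(443, Pow(Add(28, Add(-2, 0)), -1)) = Mul(443, Pow(Add(28, -2), -1)) = Mul(443, Pow(26, -1)) = Mul(443, Rational(1, 26)) = Rational(443, 26)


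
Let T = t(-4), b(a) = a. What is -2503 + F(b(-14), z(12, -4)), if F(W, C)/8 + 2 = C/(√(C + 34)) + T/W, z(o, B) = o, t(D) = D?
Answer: -17617/7 + 48*√46/23 ≈ -2502.6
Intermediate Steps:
T = -4
F(W, C) = -16 - 32/W + 8*C/√(34 + C) (F(W, C) = -16 + 8*(C/(√(C + 34)) - 4/W) = -16 + 8*(C/(√(34 + C)) - 4/W) = -16 + 8*(C/√(34 + C) - 4/W) = -16 + 8*(-4/W + C/√(34 + C)) = -16 + (-32/W + 8*C/√(34 + C)) = -16 - 32/W + 8*C/√(34 + C))
-2503 + F(b(-14), z(12, -4)) = -2503 + (-16 - 32/(-14) + 8*12/√(34 + 12)) = -2503 + (-16 - 32*(-1/14) + 8*12/√46) = -2503 + (-16 + 16/7 + 8*12*(√46/46)) = -2503 + (-16 + 16/7 + 48*√46/23) = -2503 + (-96/7 + 48*√46/23) = -17617/7 + 48*√46/23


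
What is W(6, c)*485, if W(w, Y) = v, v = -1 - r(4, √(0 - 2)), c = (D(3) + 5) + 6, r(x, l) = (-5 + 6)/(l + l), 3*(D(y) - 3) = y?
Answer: -485 + 485*I*√2/4 ≈ -485.0 + 171.47*I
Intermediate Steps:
D(y) = 3 + y/3
r(x, l) = 1/(2*l)
c = 15 (c = ((3 + (⅓)*3) + 5) + 6 = ((3 + 1) + 5) + 6 = (4 + 5) + 6 = 9 + 6 = 15)
v = -1 + I*√2/4 (v = -1 - 1/(2*(√(0 - 2))) = -1 - 1/(2*(√(-2))) = -1 - 1/(2*(I*√2)) = -1 - (-I*√2/2)/2 = -1 - (-1)*I*√2/4 = -1 + I*√2/4 ≈ -1.0 + 0.35355*I)
W(w, Y) = -1 + I*√2/4
W(6, c)*485 = (-1 + I*√2/4)*485 = -485 + 485*I*√2/4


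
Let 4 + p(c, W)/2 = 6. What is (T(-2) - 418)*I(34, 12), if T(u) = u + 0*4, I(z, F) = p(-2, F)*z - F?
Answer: -52080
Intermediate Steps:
p(c, W) = 4 (p(c, W) = -8 + 2*6 = -8 + 12 = 4)
I(z, F) = -F + 4*z (I(z, F) = 4*z - F = -F + 4*z)
T(u) = u (T(u) = u + 0 = u)
(T(-2) - 418)*I(34, 12) = (-2 - 418)*(-1*12 + 4*34) = -420*(-12 + 136) = -420*124 = -52080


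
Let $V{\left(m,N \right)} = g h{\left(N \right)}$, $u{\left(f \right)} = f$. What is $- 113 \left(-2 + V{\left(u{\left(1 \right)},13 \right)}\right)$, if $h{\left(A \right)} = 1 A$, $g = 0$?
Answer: $226$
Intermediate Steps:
$h{\left(A \right)} = A$
$V{\left(m,N \right)} = 0$ ($V{\left(m,N \right)} = 0 N = 0$)
$- 113 \left(-2 + V{\left(u{\left(1 \right)},13 \right)}\right) = - 113 \left(-2 + 0\right) = \left(-113\right) \left(-2\right) = 226$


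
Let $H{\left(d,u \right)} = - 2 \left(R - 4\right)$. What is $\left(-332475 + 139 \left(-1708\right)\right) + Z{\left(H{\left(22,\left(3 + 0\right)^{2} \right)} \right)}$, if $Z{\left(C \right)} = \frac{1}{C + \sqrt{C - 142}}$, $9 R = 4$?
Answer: $\frac{- 1709661 \sqrt{1214} + 36472759 i}{- 64 i + 3 \sqrt{1214}} \approx -5.6989 \cdot 10^{5} - 0.0625 i$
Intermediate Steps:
$R = \frac{4}{9}$ ($R = \frac{1}{9} \cdot 4 = \frac{4}{9} \approx 0.44444$)
$H{\left(d,u \right)} = \frac{64}{9}$ ($H{\left(d,u \right)} = - 2 \left(\frac{4}{9} - 4\right) = \left(-2\right) \left(- \frac{32}{9}\right) = \frac{64}{9}$)
$Z{\left(C \right)} = \frac{1}{C + \sqrt{-142 + C}}$
$\left(-332475 + 139 \left(-1708\right)\right) + Z{\left(H{\left(22,\left(3 + 0\right)^{2} \right)} \right)} = \left(-332475 + 139 \left(-1708\right)\right) + \frac{1}{\frac{64}{9} + \sqrt{-142 + \frac{64}{9}}} = \left(-332475 - 237412\right) + \frac{1}{\frac{64}{9} + \sqrt{- \frac{1214}{9}}} = -569887 + \frac{1}{\frac{64}{9} + \frac{i \sqrt{1214}}{3}}$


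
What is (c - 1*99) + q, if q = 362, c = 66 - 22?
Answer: 307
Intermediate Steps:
c = 44
(c - 1*99) + q = (44 - 1*99) + 362 = (44 - 99) + 362 = -55 + 362 = 307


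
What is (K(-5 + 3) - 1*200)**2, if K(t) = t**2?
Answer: 38416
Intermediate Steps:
(K(-5 + 3) - 1*200)**2 = ((-5 + 3)**2 - 1*200)**2 = ((-2)**2 - 200)**2 = (4 - 200)**2 = (-196)**2 = 38416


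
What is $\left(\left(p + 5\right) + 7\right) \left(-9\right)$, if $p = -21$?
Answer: $81$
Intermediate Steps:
$\left(\left(p + 5\right) + 7\right) \left(-9\right) = \left(\left(-21 + 5\right) + 7\right) \left(-9\right) = \left(-16 + 7\right) \left(-9\right) = \left(-9\right) \left(-9\right) = 81$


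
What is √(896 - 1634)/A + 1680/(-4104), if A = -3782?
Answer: -70/171 - 3*I*√82/3782 ≈ -0.40936 - 0.007183*I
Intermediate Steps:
√(896 - 1634)/A + 1680/(-4104) = √(896 - 1634)/(-3782) + 1680/(-4104) = √(-738)*(-1/3782) + 1680*(-1/4104) = (3*I*√82)*(-1/3782) - 70/171 = -3*I*√82/3782 - 70/171 = -70/171 - 3*I*√82/3782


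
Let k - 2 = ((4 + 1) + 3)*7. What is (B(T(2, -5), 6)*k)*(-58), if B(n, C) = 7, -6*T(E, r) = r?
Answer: -23548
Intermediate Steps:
T(E, r) = -r/6
k = 58 (k = 2 + ((4 + 1) + 3)*7 = 2 + (5 + 3)*7 = 2 + 8*7 = 2 + 56 = 58)
(B(T(2, -5), 6)*k)*(-58) = (7*58)*(-58) = 406*(-58) = -23548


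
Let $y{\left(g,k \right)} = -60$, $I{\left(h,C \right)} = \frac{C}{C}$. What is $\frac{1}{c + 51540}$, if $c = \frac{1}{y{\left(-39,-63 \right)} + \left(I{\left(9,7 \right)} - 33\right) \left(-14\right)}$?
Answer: $\frac{388}{19997521} \approx 1.9402 \cdot 10^{-5}$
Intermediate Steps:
$I{\left(h,C \right)} = 1$
$c = \frac{1}{388}$ ($c = \frac{1}{-60 + \left(1 - 33\right) \left(-14\right)} = \frac{1}{-60 - -448} = \frac{1}{-60 + 448} = \frac{1}{388} \approx 0.0025773$)
$\frac{1}{c + 51540} = \frac{1}{\frac{1}{388} + 51540} = \frac{1}{\frac{19997521}{388}} = \frac{388}{19997521}$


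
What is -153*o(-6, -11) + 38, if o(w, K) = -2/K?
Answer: 112/11 ≈ 10.182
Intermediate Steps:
-153*o(-6, -11) + 38 = -(-306)/(-11) + 38 = -(-306)*(-1)/11 + 38 = -153*2/11 + 38 = -306/11 + 38 = 112/11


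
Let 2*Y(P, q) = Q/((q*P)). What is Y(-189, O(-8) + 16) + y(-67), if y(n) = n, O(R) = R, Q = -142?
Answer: -101233/1512 ≈ -66.953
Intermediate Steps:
Y(P, q) = -71/(P*q) (Y(P, q) = (-142*1/(P*q))/2 = (-142/(P*q))/2 = -71/(P*q))
Y(-189, O(-8) + 16) + y(-67) = -71/(-189*(-8 + 16)) - 67 = -71*(-1/189)/8 - 67 = -71*(-1/189)*⅛ - 67 = 71/1512 - 67 = -101233/1512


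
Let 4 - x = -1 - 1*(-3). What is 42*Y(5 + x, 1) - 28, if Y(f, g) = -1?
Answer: -70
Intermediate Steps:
x = 2 (x = 4 - (-1 - 1*(-3)) = 4 - (-1 + 3) = 4 - 1*2 = 4 - 2 = 2)
42*Y(5 + x, 1) - 28 = 42*(-1) - 28 = -42 - 28 = -70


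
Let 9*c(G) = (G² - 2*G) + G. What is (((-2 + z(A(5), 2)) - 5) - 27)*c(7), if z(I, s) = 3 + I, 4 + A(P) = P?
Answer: -140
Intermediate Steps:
A(P) = -4 + P
c(G) = -G/9 + G²/9 (c(G) = ((G² - 2*G) + G)/9 = (G² - G)/9 = -G/9 + G²/9)
(((-2 + z(A(5), 2)) - 5) - 27)*c(7) = (((-2 + (3 + (-4 + 5))) - 5) - 27)*((⅑)*7*(-1 + 7)) = (((-2 + (3 + 1)) - 5) - 27)*((⅑)*7*6) = (((-2 + 4) - 5) - 27)*(14/3) = ((2 - 5) - 27)*(14/3) = (-3 - 27)*(14/3) = -30*14/3 = -140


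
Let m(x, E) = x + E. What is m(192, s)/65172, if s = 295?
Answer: 487/65172 ≈ 0.0074725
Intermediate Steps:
m(x, E) = E + x
m(192, s)/65172 = (295 + 192)/65172 = 487*(1/65172) = 487/65172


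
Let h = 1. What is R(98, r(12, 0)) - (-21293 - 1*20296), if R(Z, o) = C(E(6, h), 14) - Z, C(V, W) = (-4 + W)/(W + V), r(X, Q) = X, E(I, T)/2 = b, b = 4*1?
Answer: 456406/11 ≈ 41491.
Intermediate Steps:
b = 4
E(I, T) = 8 (E(I, T) = 2*4 = 8)
C(V, W) = (-4 + W)/(V + W)
R(Z, o) = 5/11 - Z (R(Z, o) = (-4 + 14)/(8 + 14) - Z = 10/22 - Z = (1/22)*10 - Z = 5/11 - Z)
R(98, r(12, 0)) - (-21293 - 1*20296) = (5/11 - 1*98) - (-21293 - 1*20296) = (5/11 - 98) - (-21293 - 20296) = -1073/11 - 1*(-41589) = -1073/11 + 41589 = 456406/11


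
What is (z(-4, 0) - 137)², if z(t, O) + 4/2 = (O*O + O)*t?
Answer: 19321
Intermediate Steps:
z(t, O) = -2 + t*(O + O²) (z(t, O) = -2 + (O*O + O)*t = -2 + (O² + O)*t = -2 + (O + O²)*t = -2 + t*(O + O²))
(z(-4, 0) - 137)² = ((-2 + 0*(-4) - 4*0²) - 137)² = ((-2 + 0 - 4*0) - 137)² = ((-2 + 0 + 0) - 137)² = (-2 - 137)² = (-139)² = 19321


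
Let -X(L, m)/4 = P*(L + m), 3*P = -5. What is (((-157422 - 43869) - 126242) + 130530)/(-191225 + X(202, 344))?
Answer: 197003/187585 ≈ 1.0502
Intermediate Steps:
P = -5/3 (P = (1/3)*(-5) = -5/3 ≈ -1.6667)
X(L, m) = 20*L/3 + 20*m/3 (X(L, m) = -(-20)*(L + m)/3 = -4*(-5*L/3 - 5*m/3) = 20*L/3 + 20*m/3)
(((-157422 - 43869) - 126242) + 130530)/(-191225 + X(202, 344)) = (((-157422 - 43869) - 126242) + 130530)/(-191225 + ((20/3)*202 + (20/3)*344)) = ((-201291 - 126242) + 130530)/(-191225 + (4040/3 + 6880/3)) = (-327533 + 130530)/(-191225 + 3640) = -197003/(-187585) = -197003*(-1/187585) = 197003/187585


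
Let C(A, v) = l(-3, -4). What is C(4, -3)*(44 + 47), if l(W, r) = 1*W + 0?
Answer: -273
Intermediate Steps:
l(W, r) = W (l(W, r) = W + 0 = W)
C(A, v) = -3
C(4, -3)*(44 + 47) = -3*(44 + 47) = -3*91 = -273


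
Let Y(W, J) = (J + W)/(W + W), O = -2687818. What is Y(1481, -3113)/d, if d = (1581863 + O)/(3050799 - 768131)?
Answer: 1862657088/1637919355 ≈ 1.1372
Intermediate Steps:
Y(W, J) = (J + W)/(2*W) (Y(W, J) = (J + W)/((2*W)) = (J + W)*(1/(2*W)) = (J + W)/(2*W))
d = -1105955/2282668 (d = (1581863 - 2687818)/(3050799 - 768131) = -1105955/2282668 ≈ -0.48450)
Y(1481, -3113)/d = ((½)*(-3113 + 1481)/1481)/(-1105955/2282668) = ((½)*(1/1481)*(-1632))*(-2282668/1105955) = -816/1481*(-2282668/1105955) = 1862657088/1637919355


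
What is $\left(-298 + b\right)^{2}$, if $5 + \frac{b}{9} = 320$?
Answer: $6436369$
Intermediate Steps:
$b = 2835$ ($b = -45 + 9 \cdot 320 = -45 + 2880 = 2835$)
$\left(-298 + b\right)^{2} = \left(-298 + 2835\right)^{2} = 2537^{2} = 6436369$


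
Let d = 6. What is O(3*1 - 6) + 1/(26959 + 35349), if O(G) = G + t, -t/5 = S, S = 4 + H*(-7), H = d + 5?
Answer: 22555497/62308 ≈ 362.00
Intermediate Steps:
H = 11 (H = 6 + 5 = 11)
S = -73 (S = 4 + 11*(-7) = 4 - 77 = -73)
t = 365 (t = -5*(-73) = 365)
O(G) = 365 + G (O(G) = G + 365 = 365 + G)
O(3*1 - 6) + 1/(26959 + 35349) = (365 + (3*1 - 6)) + 1/(26959 + 35349) = (365 + (3 - 6)) + 1/62308 = (365 - 3) + 1/62308 = 362 + 1/62308 = 22555497/62308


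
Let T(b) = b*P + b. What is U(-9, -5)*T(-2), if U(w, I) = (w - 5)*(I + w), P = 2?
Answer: -1176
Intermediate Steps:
U(w, I) = (-5 + w)*(I + w)
T(b) = 3*b (T(b) = b*2 + b = 2*b + b = 3*b)
U(-9, -5)*T(-2) = ((-9)² - 5*(-5) - 5*(-9) - 5*(-9))*(3*(-2)) = (81 + 25 + 45 + 45)*(-6) = 196*(-6) = -1176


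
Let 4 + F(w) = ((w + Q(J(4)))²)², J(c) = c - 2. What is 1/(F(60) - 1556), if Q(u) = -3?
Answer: 1/10554441 ≈ 9.4747e-8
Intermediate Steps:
J(c) = -2 + c
F(w) = -4 + (-3 + w)⁴ (F(w) = -4 + ((w - 3)²)² = -4 + ((-3 + w)²)² = -4 + (-3 + w)⁴)
1/(F(60) - 1556) = 1/((-4 + (-3 + 60)⁴) - 1556) = 1/((-4 + 57⁴) - 1556) = 1/((-4 + 10556001) - 1556) = 1/(10555997 - 1556) = 1/10554441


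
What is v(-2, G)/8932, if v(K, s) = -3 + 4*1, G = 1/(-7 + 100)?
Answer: 1/8932 ≈ 0.00011196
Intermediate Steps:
G = 1/93 ≈ 0.010753
v(K, s) = 1 (v(K, s) = -3 + 4 = 1)
v(-2, G)/8932 = 1/8932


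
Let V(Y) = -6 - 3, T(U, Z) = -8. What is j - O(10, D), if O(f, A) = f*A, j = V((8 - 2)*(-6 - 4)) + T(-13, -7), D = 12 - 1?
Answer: -127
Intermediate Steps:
D = 11
V(Y) = -9
j = -17 (j = -9 - 8 = -17)
O(f, A) = A*f
j - O(10, D) = -17 - 11*10 = -17 - 1*110 = -17 - 110 = -127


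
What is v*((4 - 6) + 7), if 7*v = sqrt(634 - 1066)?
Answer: 60*I*sqrt(3)/7 ≈ 14.846*I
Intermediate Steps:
v = 12*I*sqrt(3)/7 (v = sqrt(634 - 1066)/7 = sqrt(-432)/7 = (12*I*sqrt(3))/7 = 12*I*sqrt(3)/7 ≈ 2.9692*I)
v*((4 - 6) + 7) = (12*I*sqrt(3)/7)*((4 - 6) + 7) = (12*I*sqrt(3)/7)*(-2 + 7) = (12*I*sqrt(3)/7)*5 = 60*I*sqrt(3)/7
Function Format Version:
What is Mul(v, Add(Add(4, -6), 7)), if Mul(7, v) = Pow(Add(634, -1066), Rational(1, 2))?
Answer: Mul(Rational(60, 7), I, Pow(3, Rational(1, 2))) ≈ Mul(14.846, I)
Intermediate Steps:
v = Mul(Rational(12, 7), I, Pow(3, Rational(1, 2))) (v = Mul(Rational(1, 7), Pow(Add(634, -1066), Rational(1, 2))) = Mul(Rational(1, 7), Pow(-432, Rational(1, 2))) = Mul(Rational(1, 7), Mul(12, I, Pow(3, Rational(1, 2)))) = Mul(Rational(12, 7), I, Pow(3, Rational(1, 2))) ≈ Mul(2.9692, I))
Mul(v, Add(Add(4, -6), 7)) = Mul(Mul(Rational(12, 7), I, Pow(3, Rational(1, 2))), Add(Add(4, -6), 7)) = Mul(Mul(Rational(12, 7), I, Pow(3, Rational(1, 2))), Add(-2, 7)) = Mul(Mul(Rational(12, 7), I, Pow(3, Rational(1, 2))), 5) = Mul(Rational(60, 7), I, Pow(3, Rational(1, 2)))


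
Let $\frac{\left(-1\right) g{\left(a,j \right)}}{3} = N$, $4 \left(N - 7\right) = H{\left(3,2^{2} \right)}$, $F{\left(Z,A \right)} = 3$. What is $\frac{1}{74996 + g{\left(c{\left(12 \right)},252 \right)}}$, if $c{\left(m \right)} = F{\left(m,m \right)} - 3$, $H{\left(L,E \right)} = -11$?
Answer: $\frac{4}{299933} \approx 1.3336 \cdot 10^{-5}$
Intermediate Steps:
$N = \frac{17}{4}$ ($N = 7 + \frac{1}{4} \left(-11\right) = 7 - \frac{11}{4} = \frac{17}{4} \approx 4.25$)
$c{\left(m \right)} = 0$ ($c{\left(m \right)} = 3 - 3 = 0$)
$g{\left(a,j \right)} = - \frac{51}{4}$ ($g{\left(a,j \right)} = \left(-3\right) \frac{17}{4} = - \frac{51}{4}$)
$\frac{1}{74996 + g{\left(c{\left(12 \right)},252 \right)}} = \frac{1}{74996 - \frac{51}{4}} = \frac{1}{\frac{299933}{4}} = \frac{4}{299933}$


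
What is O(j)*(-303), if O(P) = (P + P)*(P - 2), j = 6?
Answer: -14544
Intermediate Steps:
O(P) = 2*P*(-2 + P) (O(P) = (2*P)*(-2 + P) = 2*P*(-2 + P))
O(j)*(-303) = (2*6*(-2 + 6))*(-303) = (2*6*4)*(-303) = 48*(-303) = -14544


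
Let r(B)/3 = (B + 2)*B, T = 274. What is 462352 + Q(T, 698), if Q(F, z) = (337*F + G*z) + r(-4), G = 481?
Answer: 890452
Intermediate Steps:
r(B) = 3*B*(2 + B) (r(B) = 3*((B + 2)*B) = 3*((2 + B)*B) = 3*(B*(2 + B)) = 3*B*(2 + B))
Q(F, z) = 24 + 337*F + 481*z (Q(F, z) = (337*F + 481*z) + 3*(-4)*(2 - 4) = (337*F + 481*z) + 3*(-4)*(-2) = (337*F + 481*z) + 24 = 24 + 337*F + 481*z)
462352 + Q(T, 698) = 462352 + (24 + 337*274 + 481*698) = 462352 + (24 + 92338 + 335738) = 462352 + 428100 = 890452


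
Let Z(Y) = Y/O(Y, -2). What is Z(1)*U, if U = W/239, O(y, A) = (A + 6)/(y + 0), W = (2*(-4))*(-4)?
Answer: 8/239 ≈ 0.033473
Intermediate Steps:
W = 32 (W = -8*(-4) = 32)
O(y, A) = (6 + A)/y
Z(Y) = Y²/4 (Z(Y) = Y/(((6 - 2)/Y)) = Y/((4/Y)) = Y*(Y/4) = Y²/4)
U = 32/239 ≈ 0.13389
Z(1)*U = ((¼)*1²)*(32/239) = ((¼)*1)*(32/239) = (¼)*(32/239) = 8/239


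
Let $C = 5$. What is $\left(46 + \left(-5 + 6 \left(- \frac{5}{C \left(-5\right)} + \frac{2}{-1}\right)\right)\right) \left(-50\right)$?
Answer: $-1510$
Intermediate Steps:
$\left(46 + \left(-5 + 6 \left(- \frac{5}{C \left(-5\right)} + \frac{2}{-1}\right)\right)\right) \left(-50\right) = \left(46 + \left(-5 + 6 \left(- \frac{5}{5 \left(-5\right)} + \frac{2}{-1}\right)\right)\right) \left(-50\right) = \left(46 + \left(-5 + 6 \left(- \frac{5}{-25} + 2 \left(-1\right)\right)\right)\right) \left(-50\right) = \left(46 + \left(-5 + 6 \left(\left(-5\right) \left(- \frac{1}{25}\right) - 2\right)\right)\right) \left(-50\right) = \left(46 + \left(-5 + 6 \left(\frac{1}{5} - 2\right)\right)\right) \left(-50\right) = \left(46 + \left(-5 + 6 \left(- \frac{9}{5}\right)\right)\right) \left(-50\right) = \left(46 - \frac{79}{5}\right) \left(-50\right) = \frac{151}{5} \left(-50\right) = -1510$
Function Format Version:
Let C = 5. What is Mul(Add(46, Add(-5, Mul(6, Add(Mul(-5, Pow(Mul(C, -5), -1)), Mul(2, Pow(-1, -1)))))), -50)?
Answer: -1510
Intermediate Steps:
Mul(Add(46, Add(-5, Mul(6, Add(Mul(-5, Pow(Mul(C, -5), -1)), Mul(2, Pow(-1, -1)))))), -50) = Mul(Add(46, Add(-5, Mul(6, Add(Mul(-5, Pow(Mul(5, -5), -1)), Mul(2, Pow(-1, -1)))))), -50) = Mul(Add(46, Add(-5, Mul(6, Add(Mul(-5, Pow(-25, -1)), Mul(2, -1))))), -50) = Mul(Add(46, Add(-5, Mul(6, Add(Mul(-5, Rational(-1, 25)), -2)))), -50) = Mul(Add(46, Add(-5, Mul(6, Add(Rational(1, 5), -2)))), -50) = Mul(Add(46, Add(-5, Mul(6, Rational(-9, 5)))), -50) = Mul(Add(46, Add(-5, Rational(-54, 5))), -50) = Mul(Add(46, Rational(-79, 5)), -50) = Mul(Rational(151, 5), -50) = -1510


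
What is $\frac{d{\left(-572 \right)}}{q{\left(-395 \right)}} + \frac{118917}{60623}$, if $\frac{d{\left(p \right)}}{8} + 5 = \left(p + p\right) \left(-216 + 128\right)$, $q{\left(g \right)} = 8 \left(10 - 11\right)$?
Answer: $- \frac{6102616624}{60623} \approx -1.0067 \cdot 10^{5}$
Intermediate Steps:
$q{\left(g \right)} = -8$ ($q{\left(g \right)} = 8 \left(-1\right) = -8$)
$d{\left(p \right)} = -40 - 1408 p$ ($d{\left(p \right)} = -40 + 8 \left(p + p\right) \left(-216 + 128\right) = -40 + 8 \cdot 2 p \left(-88\right) = -40 + 8 \left(- 176 p\right) = -40 - 1408 p$)
$\frac{d{\left(-572 \right)}}{q{\left(-395 \right)}} + \frac{118917}{60623} = \frac{-40 - -805376}{-8} + \frac{118917}{60623} = \left(-40 + 805376\right) \left(- \frac{1}{8}\right) + 118917 \cdot \frac{1}{60623} = 805336 \left(- \frac{1}{8}\right) + \frac{118917}{60623} = -100667 + \frac{118917}{60623} = - \frac{6102616624}{60623}$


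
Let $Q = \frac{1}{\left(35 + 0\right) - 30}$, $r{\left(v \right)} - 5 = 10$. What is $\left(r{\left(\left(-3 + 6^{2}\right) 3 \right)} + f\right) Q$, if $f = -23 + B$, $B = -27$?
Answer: $-7$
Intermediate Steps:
$r{\left(v \right)} = 15$ ($r{\left(v \right)} = 5 + 10 = 15$)
$f = -50$ ($f = -23 - 27 = -50$)
$Q = \frac{1}{5}$ ($Q = \frac{1}{35 - 30} = \frac{1}{5} \approx 0.2$)
$\left(r{\left(\left(-3 + 6^{2}\right) 3 \right)} + f\right) Q = \left(15 - 50\right) \frac{1}{5} = \left(-35\right) \frac{1}{5} = -7$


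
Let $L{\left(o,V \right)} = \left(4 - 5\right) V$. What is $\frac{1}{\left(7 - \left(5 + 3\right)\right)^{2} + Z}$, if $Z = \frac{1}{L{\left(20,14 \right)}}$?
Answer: $\frac{14}{13} \approx 1.0769$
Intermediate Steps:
$L{\left(o,V \right)} = - V$
$Z = - \frac{1}{14}$ ($Z = \frac{1}{\left(-1\right) 14} = \frac{1}{-14} = - \frac{1}{14} \approx -0.071429$)
$\frac{1}{\left(7 - \left(5 + 3\right)\right)^{2} + Z} = \frac{1}{\left(7 - \left(5 + 3\right)\right)^{2} - \frac{1}{14}} = \frac{1}{\left(7 - 8\right)^{2} - \frac{1}{14}} = \frac{1}{\left(-1\right)^{2} - \frac{1}{14}} = \frac{1}{1 - \frac{1}{14}} = \frac{1}{\frac{13}{14}} = \frac{14}{13}$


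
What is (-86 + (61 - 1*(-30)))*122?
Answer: 610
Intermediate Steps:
(-86 + (61 - 1*(-30)))*122 = (-86 + (61 + 30))*122 = (-86 + 91)*122 = 5*122 = 610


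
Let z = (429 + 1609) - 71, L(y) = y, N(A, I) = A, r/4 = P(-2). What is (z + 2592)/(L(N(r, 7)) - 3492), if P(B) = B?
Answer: -4559/3500 ≈ -1.3026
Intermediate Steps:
r = -8 (r = 4*(-2) = -8)
z = 1967 (z = 2038 - 71 = 1967)
(z + 2592)/(L(N(r, 7)) - 3492) = (1967 + 2592)/(-8 - 3492) = 4559/(-3500) = 4559*(-1/3500) = -4559/3500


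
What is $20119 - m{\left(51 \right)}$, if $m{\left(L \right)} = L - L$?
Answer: $20119$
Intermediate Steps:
$m{\left(L \right)} = 0$
$20119 - m{\left(51 \right)} = 20119 - 0 = 20119 + 0 = 20119$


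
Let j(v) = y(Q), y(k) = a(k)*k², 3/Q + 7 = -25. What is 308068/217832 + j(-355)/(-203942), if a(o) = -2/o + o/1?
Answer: 257343338053583/181965183975424 ≈ 1.4142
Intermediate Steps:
a(o) = o - 2/o (a(o) = -2/o + o*1 = -2/o + o = o - 2/o)
Q = -3/32 (Q = 3/(-7 - 25) = 3/(-32) = 3*(-1/32) = -3/32 ≈ -0.093750)
y(k) = k²*(k - 2/k) (y(k) = (k - 2/k)*k² = k²*(k - 2/k))
j(v) = 6117/32768 (j(v) = -3*(-2 + (-3/32)²)/32 = -3*(-2 + 9/1024)/32 = -3/32*(-2039/1024) = 6117/32768)
308068/217832 + j(-355)/(-203942) = 308068/217832 + (6117/32768)/(-203942) = 308068*(1/217832) + (6117/32768)*(-1/203942) = 77017/54458 - 6117/6682771456 = 257343338053583/181965183975424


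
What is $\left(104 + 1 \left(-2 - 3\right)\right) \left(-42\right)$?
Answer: $-4158$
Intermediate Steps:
$\left(104 + 1 \left(-2 - 3\right)\right) \left(-42\right) = \left(104 + 1 \left(-5\right)\right) \left(-42\right) = \left(104 - 5\right) \left(-42\right) = 99 \left(-42\right) = -4158$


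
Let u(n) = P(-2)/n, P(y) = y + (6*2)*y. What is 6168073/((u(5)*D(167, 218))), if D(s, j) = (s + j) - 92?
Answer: -30840365/7618 ≈ -4048.4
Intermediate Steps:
P(y) = 13*y (P(y) = y + 12*y = 13*y)
u(n) = -26/n (u(n) = (13*(-2))/n = -26/n)
D(s, j) = -92 + j + s (D(s, j) = (j + s) - 92 = -92 + j + s)
6168073/((u(5)*D(167, 218))) = 6168073/(((-26/5)*(-92 + 218 + 167))) = 6168073/((-26*1/5*293)) = 6168073/((-26/5*293)) = 6168073/(-7618/5) = 6168073*(-5/7618) = -30840365/7618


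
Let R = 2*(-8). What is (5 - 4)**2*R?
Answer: -16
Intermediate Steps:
R = -16
(5 - 4)**2*R = (5 - 4)**2*(-16) = 1**2*(-16) = 1*(-16) = -16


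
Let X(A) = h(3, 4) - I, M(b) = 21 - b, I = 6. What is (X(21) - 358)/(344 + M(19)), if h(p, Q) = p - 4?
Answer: -365/346 ≈ -1.0549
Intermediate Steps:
h(p, Q) = -4 + p
X(A) = -7 (X(A) = (-4 + 3) - 1*6 = -1 - 6 = -7)
(X(21) - 358)/(344 + M(19)) = (-7 - 358)/(344 + (21 - 1*19)) = -365/(344 + (21 - 19)) = -365/(344 + 2) = -365/346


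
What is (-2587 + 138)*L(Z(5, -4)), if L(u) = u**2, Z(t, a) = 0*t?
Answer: 0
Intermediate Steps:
Z(t, a) = 0
(-2587 + 138)*L(Z(5, -4)) = (-2587 + 138)*0**2 = -2449*0 = 0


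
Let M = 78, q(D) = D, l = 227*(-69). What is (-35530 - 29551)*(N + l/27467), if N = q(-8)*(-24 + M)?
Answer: 3406404621/121 ≈ 2.8152e+7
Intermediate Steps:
l = -15663
N = -432 (N = -8*(-24 + 78) = -8*54 = -432)
(-35530 - 29551)*(N + l/27467) = (-35530 - 29551)*(-432 - 15663/27467) = -65081*(-432 - 15663*1/27467) = -65081*(-432 - 69/121) = -65081*(-52341/121) = 3406404621/121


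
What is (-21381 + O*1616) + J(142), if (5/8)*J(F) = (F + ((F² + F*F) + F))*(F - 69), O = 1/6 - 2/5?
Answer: 70825853/15 ≈ 4.7217e+6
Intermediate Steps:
O = -7/30 (O = 1*(⅙) - 2*⅕ = ⅙ - ⅖ = -7/30 ≈ -0.23333)
J(F) = 8*(-69 + F)*(2*F + 2*F²)/5 (J(F) = 8*((F + ((F² + F*F) + F))*(F - 69))/5 = 8*((F + ((F² + F²) + F))*(-69 + F))/5 = 8*((F + (2*F² + F))*(-69 + F))/5 = 8*((F + (F + 2*F²))*(-69 + F))/5 = 8*((2*F + 2*F²)*(-69 + F))/5 = 8*((-69 + F)*(2*F + 2*F²))/5 = 8*(-69 + F)*(2*F + 2*F²)/5)
(-21381 + O*1616) + J(142) = (-21381 - 7/30*1616) + (16/5)*142*(-69 + 142² - 68*142) = (-21381 - 5656/15) + (16/5)*142*(-69 + 20164 - 9656) = -326371/15 + (16/5)*142*10439 = -326371/15 + 23717408/5 = 70825853/15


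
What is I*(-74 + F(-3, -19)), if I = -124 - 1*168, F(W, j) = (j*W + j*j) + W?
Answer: -99572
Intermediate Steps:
F(W, j) = W + j² + W*j (F(W, j) = (W*j + j²) + W = (j² + W*j) + W = W + j² + W*j)
I = -292 (I = -124 - 168 = -292)
I*(-74 + F(-3, -19)) = -292*(-74 + (-3 + (-19)² - 3*(-19))) = -292*(-74 + (-3 + 361 + 57)) = -292*(-74 + 415) = -292*341 = -99572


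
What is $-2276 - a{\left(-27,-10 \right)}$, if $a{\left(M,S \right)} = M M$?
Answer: $-3005$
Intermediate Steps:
$a{\left(M,S \right)} = M^{2}$
$-2276 - a{\left(-27,-10 \right)} = -2276 - \left(-27\right)^{2} = -2276 - 729 = -3005$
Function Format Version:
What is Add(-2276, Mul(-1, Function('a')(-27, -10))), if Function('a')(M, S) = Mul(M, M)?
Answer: -3005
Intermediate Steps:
Function('a')(M, S) = Pow(M, 2)
Add(-2276, Mul(-1, Function('a')(-27, -10))) = Add(-2276, Mul(-1, Pow(-27, 2))) = Add(-2276, Mul(-1, 729)) = Add(-2276, -729) = -3005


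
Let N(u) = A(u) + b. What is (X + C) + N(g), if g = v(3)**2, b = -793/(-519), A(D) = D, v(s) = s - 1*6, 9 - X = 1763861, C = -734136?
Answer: -1296450308/519 ≈ -2.4980e+6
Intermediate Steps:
X = -1763852 (X = 9 - 1*1763861 = 9 - 1763861 = -1763852)
v(s) = -6 + s (v(s) = s - 6 = -6 + s)
b = 793/519 (b = -793*(-1/519) = 793/519 ≈ 1.5279)
g = 9 (g = (-6 + 3)**2 = (-3)**2 = 9)
N(u) = 793/519 + u (N(u) = u + 793/519 = 793/519 + u)
(X + C) + N(g) = (-1763852 - 734136) + (793/519 + 9) = -2497988 + 5464/519 = -1296450308/519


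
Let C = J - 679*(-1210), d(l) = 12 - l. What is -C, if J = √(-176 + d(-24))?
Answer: -821590 - 2*I*√35 ≈ -8.2159e+5 - 11.832*I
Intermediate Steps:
J = 2*I*√35 (J = √(-176 + (12 - 1*(-24))) = √(-176 + (12 + 24)) = √(-176 + 36) = √(-140) = 2*I*√35 ≈ 11.832*I)
C = 821590 + 2*I*√35 (C = 2*I*√35 - 679*(-1210) = 2*I*√35 + 821590 = 821590 + 2*I*√35 ≈ 8.2159e+5 + 11.832*I)
-C = -(821590 + 2*I*√35) = -821590 - 2*I*√35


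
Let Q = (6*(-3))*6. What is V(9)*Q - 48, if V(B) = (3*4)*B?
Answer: -11712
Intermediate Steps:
V(B) = 12*B
Q = -108 (Q = -18*6 = -108)
V(9)*Q - 48 = (12*9)*(-108) - 48 = 108*(-108) - 48 = -11664 - 48 = -11712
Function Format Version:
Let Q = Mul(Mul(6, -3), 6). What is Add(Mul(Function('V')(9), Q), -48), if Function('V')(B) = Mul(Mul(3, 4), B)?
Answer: -11712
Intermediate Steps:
Function('V')(B) = Mul(12, B)
Q = -108 (Q = Mul(-18, 6) = -108)
Add(Mul(Function('V')(9), Q), -48) = Add(Mul(Mul(12, 9), -108), -48) = Add(Mul(108, -108), -48) = Add(-11664, -48) = -11712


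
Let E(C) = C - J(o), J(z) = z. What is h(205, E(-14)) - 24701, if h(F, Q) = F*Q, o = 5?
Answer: -28596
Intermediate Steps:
E(C) = -5 + C (E(C) = C - 1*5 = C - 5 = -5 + C)
h(205, E(-14)) - 24701 = 205*(-5 - 14) - 24701 = 205*(-19) - 24701 = -3895 - 24701 = -28596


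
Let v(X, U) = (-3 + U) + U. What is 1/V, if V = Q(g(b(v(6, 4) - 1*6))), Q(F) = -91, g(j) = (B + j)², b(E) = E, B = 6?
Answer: -1/91 ≈ -0.010989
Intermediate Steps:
v(X, U) = -3 + 2*U
g(j) = (6 + j)²
V = -91
1/V = 1/(-91) = -1/91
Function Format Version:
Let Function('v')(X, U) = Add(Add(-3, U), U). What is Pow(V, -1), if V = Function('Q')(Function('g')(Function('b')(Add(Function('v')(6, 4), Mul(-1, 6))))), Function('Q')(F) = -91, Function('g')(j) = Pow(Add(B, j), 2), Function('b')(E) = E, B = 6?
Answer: Rational(-1, 91) ≈ -0.010989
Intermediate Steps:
Function('v')(X, U) = Add(-3, Mul(2, U))
Function('g')(j) = Pow(Add(6, j), 2)
V = -91
Pow(V, -1) = Pow(-91, -1) = Rational(-1, 91)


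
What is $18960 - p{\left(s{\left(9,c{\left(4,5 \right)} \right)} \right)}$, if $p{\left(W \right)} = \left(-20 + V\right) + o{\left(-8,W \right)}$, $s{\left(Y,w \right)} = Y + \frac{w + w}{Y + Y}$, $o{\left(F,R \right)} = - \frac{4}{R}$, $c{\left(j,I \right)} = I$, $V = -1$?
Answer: $\frac{816201}{43} \approx 18981.0$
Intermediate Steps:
$s{\left(Y,w \right)} = Y + \frac{w}{Y}$ ($s{\left(Y,w \right)} = Y + \frac{2 w}{2 Y} = Y + 2 w \frac{1}{2 Y} = Y + \frac{w}{Y}$)
$p{\left(W \right)} = -21 - \frac{4}{W}$ ($p{\left(W \right)} = \left(-20 - 1\right) - \frac{4}{W} = -21 - \frac{4}{W}$)
$18960 - p{\left(s{\left(9,c{\left(4,5 \right)} \right)} \right)} = 18960 - \left(-21 - \frac{4}{9 + \frac{5}{9}}\right) = 18960 - \left(-21 - \frac{4}{\frac{86}{9}}\right) = 18960 - \left(-21 - \frac{18}{43}\right) = 18960 - - \frac{921}{43} = 18960 + \frac{921}{43} = \frac{816201}{43}$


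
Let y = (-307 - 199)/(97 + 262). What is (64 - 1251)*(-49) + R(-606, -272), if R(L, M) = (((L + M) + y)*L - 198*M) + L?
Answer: 231316315/359 ≈ 6.4434e+5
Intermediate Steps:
y = -506/359 ≈ -1.4095
R(L, M) = L - 198*M + L*(-506/359 + L + M) (R(L, M) = (((L + M) - 506/359)*L - 198*M) + L = ((-506/359 + L + M)*L - 198*M) + L = (L*(-506/359 + L + M) - 198*M) + L = (-198*M + L*(-506/359 + L + M)) + L = L - 198*M + L*(-506/359 + L + M))
(64 - 1251)*(-49) + R(-606, -272) = (64 - 1251)*(-49) + ((-606)² - 198*(-272) - 147/359*(-606) - 606*(-272)) = -1187*(-49) + (367236 + 53856 + 89082/359 + 164832) = 58163 + 210435798/359 = 231316315/359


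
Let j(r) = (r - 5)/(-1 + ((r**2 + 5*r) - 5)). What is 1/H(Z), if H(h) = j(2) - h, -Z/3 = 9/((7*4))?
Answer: 56/33 ≈ 1.6970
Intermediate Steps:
j(r) = (-5 + r)/(-6 + r**2 + 5*r) (j(r) = (-5 + r)/(-1 + (-5 + r**2 + 5*r)) = (-5 + r)/(-6 + r**2 + 5*r))
Z = -27/28 (Z = -27/(7*4) = -27/28 ≈ -0.96429)
H(h) = -3/8 - h (H(h) = (-5 + 2)/(-6 + 2**2 + 5*2) - h = -3/(-6 + 4 + 10) - h = -3/8 - h)
1/H(Z) = 1/(-3/8 - 1*(-27/28)) = 1/(-3/8 + 27/28) = 1/(33/56) = 56/33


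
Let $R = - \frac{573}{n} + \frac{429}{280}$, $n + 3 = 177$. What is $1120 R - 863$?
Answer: $- \frac{82223}{29} \approx -2835.3$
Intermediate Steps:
$n = 174$ ($n = -3 + 177 = 174$)
$R = - \frac{14299}{8120}$ ($R = - \frac{573}{174} + \frac{429}{280} = \left(-573\right) \frac{1}{174} + 429 \cdot \frac{1}{280} = - \frac{191}{58} + \frac{429}{280} = - \frac{14299}{8120} \approx -1.761$)
$1120 R - 863 = 1120 \left(- \frac{14299}{8120}\right) - 863 = - \frac{57196}{29} - 863 = - \frac{82223}{29}$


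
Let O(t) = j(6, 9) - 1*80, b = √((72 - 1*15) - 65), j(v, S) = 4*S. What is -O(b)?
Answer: 44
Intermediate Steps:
b = 2*I*√2 (b = √((72 - 15) - 65) = √(57 - 65) = √(-8) = 2*I*√2 ≈ 2.8284*I)
O(t) = -44 (O(t) = 4*9 - 1*80 = 36 - 80 = -44)
-O(b) = -1*(-44) = 44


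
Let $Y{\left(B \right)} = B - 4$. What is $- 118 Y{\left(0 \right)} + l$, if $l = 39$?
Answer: $511$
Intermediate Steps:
$Y{\left(B \right)} = -4 + B$ ($Y{\left(B \right)} = B - 4 = -4 + B$)
$- 118 Y{\left(0 \right)} + l = - 118 \left(-4 + 0\right) + 39 = \left(-118\right) \left(-4\right) + 39 = 472 + 39 = 511$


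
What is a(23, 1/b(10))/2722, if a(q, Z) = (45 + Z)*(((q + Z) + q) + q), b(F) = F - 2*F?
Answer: 309361/272200 ≈ 1.1365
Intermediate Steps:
b(F) = -F
a(q, Z) = (45 + Z)*(Z + 3*q) (a(q, Z) = (45 + Z)*(((Z + q) + q) + q) = (45 + Z)*((Z + 2*q) + q) = (45 + Z)*(Z + 3*q))
a(23, 1/b(10))/2722 = ((1/(-1*10))**2 + 45/((-1*10)) + 135*23 + 3*23/(-1*10))/2722 = ((1/(-10))**2 + 45/(-10) + 3105 + 3*23/(-10))*(1/2722) = ((-1/10)**2 + 45*(-1/10) + 3105 + 3*(-1/10)*23)*(1/2722) = (1/100 - 9/2 + 3105 - 69/10)*(1/2722) = (309361/100)*(1/2722) = 309361/272200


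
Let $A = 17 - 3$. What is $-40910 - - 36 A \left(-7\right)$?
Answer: $-44438$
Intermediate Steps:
$A = 14$ ($A = 17 - 3 = 14$)
$-40910 - - 36 A \left(-7\right) = -40910 - \left(-36\right) 14 \left(-7\right) = -40910 - \left(-504\right) \left(-7\right) = -40910 - 3528 = -44438$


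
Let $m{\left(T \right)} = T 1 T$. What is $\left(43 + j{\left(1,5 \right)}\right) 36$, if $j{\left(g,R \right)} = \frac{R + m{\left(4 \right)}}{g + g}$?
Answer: $1926$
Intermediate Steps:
$m{\left(T \right)} = T^{2}$ ($m{\left(T \right)} = T T = T^{2}$)
$j{\left(g,R \right)} = \frac{16 + R}{2 g}$ ($j{\left(g,R \right)} = \frac{R + 4^{2}}{g + g} = \frac{R + 16}{2 g} = \left(16 + R\right) \frac{1}{2 g} = \frac{16 + R}{2 g}$)
$\left(43 + j{\left(1,5 \right)}\right) 36 = \left(43 + \frac{16 + 5}{2 \cdot 1}\right) 36 = \left(43 + \frac{1}{2} \cdot 1 \cdot 21\right) 36 = \left(43 + \frac{21}{2}\right) 36 = \frac{107}{2} \cdot 36 = 1926$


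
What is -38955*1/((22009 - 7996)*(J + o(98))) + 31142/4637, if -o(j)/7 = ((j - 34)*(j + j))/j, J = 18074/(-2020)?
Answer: 2714586345196/404013291831 ≈ 6.7191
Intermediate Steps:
J = -9037/1010 (J = 18074*(-1/2020) = -9037/1010 ≈ -8.9475)
o(j) = 476 - 14*j (o(j) = -7*(j - 34)*(j + j)/j = -7*(-34 + j)*(2*j)/j = -7*2*j*(-34 + j)/j = -7*(-68 + 2*j) = 476 - 14*j)
-38955*1/((22009 - 7996)*(J + o(98))) + 31142/4637 = -38955*1/((22009 - 7996)*(-9037/1010 + (476 - 14*98))) + 31142/4637 = -38955*1/(14013*(-9037/1010 + (476 - 1372))) + 31142*(1/4637) = -38955*1/(14013*(-9037/1010 - 896)) + 31142/4637 = -38955/((-913997/1010*14013)) + 31142/4637 = -38955/(-12807839961/1010) + 31142/4637 = -38955*(-1010/12807839961) + 31142/4637 = 267650/87128163 + 31142/4637 = 2714586345196/404013291831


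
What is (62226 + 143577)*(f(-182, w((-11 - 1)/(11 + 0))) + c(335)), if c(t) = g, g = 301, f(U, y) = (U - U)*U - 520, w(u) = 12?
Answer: -45070857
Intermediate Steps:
f(U, y) = -520 (f(U, y) = 0*U - 520 = 0 - 520 = -520)
c(t) = 301
(62226 + 143577)*(f(-182, w((-11 - 1)/(11 + 0))) + c(335)) = (62226 + 143577)*(-520 + 301) = 205803*(-219) = -45070857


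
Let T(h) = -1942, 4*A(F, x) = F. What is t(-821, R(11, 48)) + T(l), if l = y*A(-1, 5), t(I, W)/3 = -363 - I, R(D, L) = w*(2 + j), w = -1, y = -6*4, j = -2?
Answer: -568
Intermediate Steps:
A(F, x) = F/4
y = -24
R(D, L) = 0 (R(D, L) = -(2 - 2) = -1*0 = 0)
t(I, W) = -1089 - 3*I (t(I, W) = 3*(-363 - I) = -1089 - 3*I)
l = 6 (l = -6*(-1) = -24*(-¼) = 6)
t(-821, R(11, 48)) + T(l) = (-1089 - 3*(-821)) - 1942 = (-1089 + 2463) - 1942 = 1374 - 1942 = -568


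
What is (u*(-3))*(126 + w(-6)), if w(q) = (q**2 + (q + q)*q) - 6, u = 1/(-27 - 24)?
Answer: 228/17 ≈ 13.412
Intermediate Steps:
u = -1/51 (u = 1/(-51) = -1/51 ≈ -0.019608)
w(q) = -6 + 3*q**2 (w(q) = (q**2 + (2*q)*q) - 6 = (q**2 + 2*q**2) - 6 = 3*q**2 - 6 = -6 + 3*q**2)
(u*(-3))*(126 + w(-6)) = (-1/51*(-3))*(126 + (-6 + 3*(-6)**2)) = (126 + (-6 + 3*36))/17 = (126 + (-6 + 108))/17 = (126 + 102)/17 = (1/17)*228 = 228/17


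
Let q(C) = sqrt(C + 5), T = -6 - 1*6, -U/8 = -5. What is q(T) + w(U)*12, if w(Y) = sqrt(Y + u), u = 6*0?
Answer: 24*sqrt(10) + I*sqrt(7) ≈ 75.895 + 2.6458*I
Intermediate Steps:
U = 40 (U = -8*(-5) = 40)
T = -12 (T = -6 - 6 = -12)
q(C) = sqrt(5 + C)
u = 0
w(Y) = sqrt(Y) (w(Y) = sqrt(Y + 0) = sqrt(Y))
q(T) + w(U)*12 = sqrt(5 - 12) + sqrt(40)*12 = sqrt(-7) + (2*sqrt(10))*12 = I*sqrt(7) + 24*sqrt(10) = 24*sqrt(10) + I*sqrt(7)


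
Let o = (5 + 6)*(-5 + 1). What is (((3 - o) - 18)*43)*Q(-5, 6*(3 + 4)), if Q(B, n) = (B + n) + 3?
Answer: 49880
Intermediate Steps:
o = -44 (o = 11*(-4) = -44)
Q(B, n) = 3 + B + n
(((3 - o) - 18)*43)*Q(-5, 6*(3 + 4)) = (((3 - 1*(-44)) - 18)*43)*(3 - 5 + 6*(3 + 4)) = (((3 + 44) - 18)*43)*(3 - 5 + 6*7) = ((47 - 18)*43)*(3 - 5 + 42) = (29*43)*40 = 1247*40 = 49880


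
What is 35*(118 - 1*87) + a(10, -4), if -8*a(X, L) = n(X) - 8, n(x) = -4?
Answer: 2173/2 ≈ 1086.5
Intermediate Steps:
a(X, L) = 3/2 (a(X, L) = -(-4 - 8)/8 = -1/8*(-12) = 3/2)
35*(118 - 1*87) + a(10, -4) = 35*(118 - 1*87) + 3/2 = 35*(118 - 87) + 3/2 = 35*31 + 3/2 = 1085 + 3/2 = 2173/2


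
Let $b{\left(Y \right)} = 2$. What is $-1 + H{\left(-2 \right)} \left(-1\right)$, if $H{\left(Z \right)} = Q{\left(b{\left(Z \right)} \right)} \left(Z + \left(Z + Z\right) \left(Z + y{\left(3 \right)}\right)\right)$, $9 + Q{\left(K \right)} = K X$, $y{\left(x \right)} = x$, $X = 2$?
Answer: $-31$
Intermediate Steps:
$Q{\left(K \right)} = -9 + 2 K$ ($Q{\left(K \right)} = -9 + K 2 = -9 + 2 K$)
$H{\left(Z \right)} = - 5 Z - 10 Z \left(3 + Z\right)$ ($H{\left(Z \right)} = \left(-9 + 2 \cdot 2\right) \left(Z + \left(Z + Z\right) \left(Z + 3\right)\right) = \left(-9 + 4\right) \left(Z + 2 Z \left(3 + Z\right)\right) = - 5 \left(Z + 2 Z \left(3 + Z\right)\right) = - 5 Z - 10 Z \left(3 + Z\right)$)
$-1 + H{\left(-2 \right)} \left(-1\right) = -1 + \left(-5\right) \left(-2\right) \left(7 + 2 \left(-2\right)\right) \left(-1\right) = -1 + \left(-5\right) \left(-2\right) \left(7 - 4\right) \left(-1\right) = -1 + \left(-5\right) \left(-2\right) 3 \left(-1\right) = -1 + 30 \left(-1\right) = -1 - 30 = -31$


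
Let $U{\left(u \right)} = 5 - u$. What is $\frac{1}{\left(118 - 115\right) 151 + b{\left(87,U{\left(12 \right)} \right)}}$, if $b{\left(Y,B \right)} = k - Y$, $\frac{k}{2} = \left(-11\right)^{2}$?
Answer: $\frac{1}{608} \approx 0.0016447$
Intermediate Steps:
$k = 242$ ($k = 2 \left(-11\right)^{2} = 2 \cdot 121 = 242$)
$b{\left(Y,B \right)} = 242 - Y$
$\frac{1}{\left(118 - 115\right) 151 + b{\left(87,U{\left(12 \right)} \right)}} = \frac{1}{\left(118 - 115\right) 151 + \left(242 - 87\right)} = \frac{1}{3 \cdot 151 + \left(242 - 87\right)} = \frac{1}{453 + 155} = \frac{1}{608}$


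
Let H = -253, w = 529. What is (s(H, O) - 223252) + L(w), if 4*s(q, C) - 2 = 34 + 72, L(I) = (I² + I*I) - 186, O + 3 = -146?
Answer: 336271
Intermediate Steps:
O = -149 (O = -3 - 146 = -149)
L(I) = -186 + 2*I² (L(I) = (I² + I²) - 186 = 2*I² - 186 = -186 + 2*I²)
s(q, C) = 27 (s(q, C) = ½ + (34 + 72)/4 = ½ + (¼)*106 = ½ + 53/2 = 27)
(s(H, O) - 223252) + L(w) = (27 - 223252) + (-186 + 2*529²) = -223225 + (-186 + 2*279841) = -223225 + (-186 + 559682) = -223225 + 559496 = 336271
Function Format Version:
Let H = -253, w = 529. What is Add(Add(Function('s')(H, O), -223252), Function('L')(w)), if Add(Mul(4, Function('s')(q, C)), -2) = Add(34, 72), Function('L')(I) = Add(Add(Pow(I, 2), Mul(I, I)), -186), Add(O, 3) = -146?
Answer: 336271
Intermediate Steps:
O = -149 (O = Add(-3, -146) = -149)
Function('L')(I) = Add(-186, Mul(2, Pow(I, 2))) (Function('L')(I) = Add(Add(Pow(I, 2), Pow(I, 2)), -186) = Add(Mul(2, Pow(I, 2)), -186) = Add(-186, Mul(2, Pow(I, 2))))
Function('s')(q, C) = 27 (Function('s')(q, C) = Add(Rational(1, 2), Mul(Rational(1, 4), Add(34, 72))) = Add(Rational(1, 2), Mul(Rational(1, 4), 106)) = Add(Rational(1, 2), Rational(53, 2)) = 27)
Add(Add(Function('s')(H, O), -223252), Function('L')(w)) = Add(Add(27, -223252), Add(-186, Mul(2, Pow(529, 2)))) = Add(-223225, Add(-186, Mul(2, 279841))) = Add(-223225, Add(-186, 559682)) = Add(-223225, 559496) = 336271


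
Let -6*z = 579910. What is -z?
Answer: 289955/3 ≈ 96652.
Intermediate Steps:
z = -289955/3 (z = -1/6*579910 = -289955/3 ≈ -96652.)
-z = -1*(-289955/3) = 289955/3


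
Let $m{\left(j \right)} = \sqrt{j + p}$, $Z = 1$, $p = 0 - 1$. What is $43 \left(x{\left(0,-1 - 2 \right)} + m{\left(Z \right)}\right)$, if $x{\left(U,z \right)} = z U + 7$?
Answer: $301$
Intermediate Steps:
$p = -1$
$x{\left(U,z \right)} = 7 + U z$ ($x{\left(U,z \right)} = U z + 7 = 7 + U z$)
$m{\left(j \right)} = \sqrt{-1 + j}$ ($m{\left(j \right)} = \sqrt{j - 1} = \sqrt{-1 + j}$)
$43 \left(x{\left(0,-1 - 2 \right)} + m{\left(Z \right)}\right) = 43 \left(\left(7 + 0 \left(-1 - 2\right)\right) + \sqrt{-1 + 1}\right) = 43 \left(\left(7 + 0 \left(-1 - 2\right)\right) + \sqrt{0}\right) = 43 \left(\left(7 + 0 \left(-3\right)\right) + 0\right) = 43 \left(\left(7 + 0\right) + 0\right) = 43 \left(7 + 0\right) = 43 \cdot 7 = 301$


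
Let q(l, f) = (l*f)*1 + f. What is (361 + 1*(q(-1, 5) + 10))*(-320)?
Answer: -118720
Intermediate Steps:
q(l, f) = f + f*l (q(l, f) = (f*l)*1 + f = f*l + f = f + f*l)
(361 + 1*(q(-1, 5) + 10))*(-320) = (361 + 1*(5*(1 - 1) + 10))*(-320) = (361 + 1*(5*0 + 10))*(-320) = (361 + 1*(0 + 10))*(-320) = (361 + 1*10)*(-320) = (361 + 10)*(-320) = 371*(-320) = -118720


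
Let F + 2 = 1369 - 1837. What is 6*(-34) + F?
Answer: -674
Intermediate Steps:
F = -470 (F = -2 + (1369 - 1837) = -2 - 468 = -470)
6*(-34) + F = 6*(-34) - 470 = -204 - 470 = -674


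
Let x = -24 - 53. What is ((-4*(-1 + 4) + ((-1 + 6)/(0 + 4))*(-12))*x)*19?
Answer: 39501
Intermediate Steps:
x = -77
((-4*(-1 + 4) + ((-1 + 6)/(0 + 4))*(-12))*x)*19 = ((-4*(-1 + 4) + ((-1 + 6)/(0 + 4))*(-12))*(-77))*19 = ((-4*3 + (5/4)*(-12))*(-77))*19 = ((-12 + (5*(¼))*(-12))*(-77))*19 = ((-12 + (5/4)*(-12))*(-77))*19 = ((-12 - 15)*(-77))*19 = -27*(-77)*19 = 2079*19 = 39501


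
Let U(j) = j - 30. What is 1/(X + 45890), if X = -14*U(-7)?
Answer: 1/46408 ≈ 2.1548e-5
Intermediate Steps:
U(j) = -30 + j
X = 518 (X = -14*(-30 - 7) = -14*(-37) = 518)
1/(X + 45890) = 1/(518 + 45890) = 1/46408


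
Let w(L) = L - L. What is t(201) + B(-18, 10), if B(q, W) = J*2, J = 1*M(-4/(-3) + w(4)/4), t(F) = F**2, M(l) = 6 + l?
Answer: 121247/3 ≈ 40416.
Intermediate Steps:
w(L) = 0
J = 22/3 (J = 1*(6 + (-4/(-3) + 0/4)) = 1*(6 + (-4*(-1/3) + 0*(1/4))) = 1*(6 + (4/3 + 0)) = 1*(6 + 4/3) = 1*(22/3) = 22/3 ≈ 7.3333)
B(q, W) = 44/3 (B(q, W) = (22/3)*2 = 44/3)
t(201) + B(-18, 10) = 201**2 + 44/3 = 40401 + 44/3 = 121247/3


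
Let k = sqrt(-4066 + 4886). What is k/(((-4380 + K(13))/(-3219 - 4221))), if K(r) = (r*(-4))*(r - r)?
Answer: 248*sqrt(205)/73 ≈ 48.641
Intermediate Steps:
K(r) = 0 (K(r) = -4*r*0 = 0)
k = 2*sqrt(205) (k = sqrt(820) = 2*sqrt(205) ≈ 28.636)
k/(((-4380 + K(13))/(-3219 - 4221))) = (2*sqrt(205))/(((-4380 + 0)/(-3219 - 4221))) = (2*sqrt(205))/((-4380/(-7440))) = (2*sqrt(205))/((-4380*(-1/7440))) = (2*sqrt(205))/(73/124) = (2*sqrt(205))*(124/73) = 248*sqrt(205)/73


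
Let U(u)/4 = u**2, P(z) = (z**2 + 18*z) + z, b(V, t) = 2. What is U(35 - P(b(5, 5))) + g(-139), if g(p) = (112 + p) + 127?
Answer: 296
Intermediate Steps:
g(p) = 239 + p
P(z) = z**2 + 19*z
U(u) = 4*u**2
U(35 - P(b(5, 5))) + g(-139) = 4*(35 - 2*(19 + 2))**2 + (239 - 139) = 4*(35 - 2*21)**2 + 100 = 4*(35 - 1*42)**2 + 100 = 4*(35 - 42)**2 + 100 = 4*(-7)**2 + 100 = 4*49 + 100 = 196 + 100 = 296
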